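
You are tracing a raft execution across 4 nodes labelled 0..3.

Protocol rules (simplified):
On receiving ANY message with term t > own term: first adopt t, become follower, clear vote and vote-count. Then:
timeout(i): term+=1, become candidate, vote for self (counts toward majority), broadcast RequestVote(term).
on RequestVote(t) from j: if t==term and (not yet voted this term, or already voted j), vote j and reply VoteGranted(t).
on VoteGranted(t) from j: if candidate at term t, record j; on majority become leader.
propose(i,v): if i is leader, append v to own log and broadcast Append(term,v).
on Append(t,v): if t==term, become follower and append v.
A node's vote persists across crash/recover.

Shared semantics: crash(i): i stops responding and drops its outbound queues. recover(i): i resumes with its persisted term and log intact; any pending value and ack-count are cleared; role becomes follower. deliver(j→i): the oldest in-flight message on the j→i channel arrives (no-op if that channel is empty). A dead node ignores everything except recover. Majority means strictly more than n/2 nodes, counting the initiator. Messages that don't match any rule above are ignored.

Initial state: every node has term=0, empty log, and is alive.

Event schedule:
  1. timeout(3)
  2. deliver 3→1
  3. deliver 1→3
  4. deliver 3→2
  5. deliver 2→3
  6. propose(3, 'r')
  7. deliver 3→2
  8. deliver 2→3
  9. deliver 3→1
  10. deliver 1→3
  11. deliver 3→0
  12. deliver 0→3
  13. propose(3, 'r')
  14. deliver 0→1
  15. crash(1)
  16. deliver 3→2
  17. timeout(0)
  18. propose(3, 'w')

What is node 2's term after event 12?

step 1 timeout(3): 3={cand,t=1,log=-}
step 2 deliver 3→1: 1={foll,t=1,log=-}
step 3 deliver 1→3: —
step 4 deliver 3→2: 2={foll,t=1,log=-}
step 5 deliver 2→3: 3={lead,t=1,log=-}
step 6 propose(3,'r'): 3={lead,t=1,log=r}
step 7 deliver 3→2: 2={foll,t=1,log=r}
step 8 deliver 2→3: —
step 9 deliver 3→1: 1={foll,t=1,log=r}
step 10 deliver 1→3: —
step 11 deliver 3→0: 0={foll,t=1,log=-}
step 12 deliver 0→3: —

1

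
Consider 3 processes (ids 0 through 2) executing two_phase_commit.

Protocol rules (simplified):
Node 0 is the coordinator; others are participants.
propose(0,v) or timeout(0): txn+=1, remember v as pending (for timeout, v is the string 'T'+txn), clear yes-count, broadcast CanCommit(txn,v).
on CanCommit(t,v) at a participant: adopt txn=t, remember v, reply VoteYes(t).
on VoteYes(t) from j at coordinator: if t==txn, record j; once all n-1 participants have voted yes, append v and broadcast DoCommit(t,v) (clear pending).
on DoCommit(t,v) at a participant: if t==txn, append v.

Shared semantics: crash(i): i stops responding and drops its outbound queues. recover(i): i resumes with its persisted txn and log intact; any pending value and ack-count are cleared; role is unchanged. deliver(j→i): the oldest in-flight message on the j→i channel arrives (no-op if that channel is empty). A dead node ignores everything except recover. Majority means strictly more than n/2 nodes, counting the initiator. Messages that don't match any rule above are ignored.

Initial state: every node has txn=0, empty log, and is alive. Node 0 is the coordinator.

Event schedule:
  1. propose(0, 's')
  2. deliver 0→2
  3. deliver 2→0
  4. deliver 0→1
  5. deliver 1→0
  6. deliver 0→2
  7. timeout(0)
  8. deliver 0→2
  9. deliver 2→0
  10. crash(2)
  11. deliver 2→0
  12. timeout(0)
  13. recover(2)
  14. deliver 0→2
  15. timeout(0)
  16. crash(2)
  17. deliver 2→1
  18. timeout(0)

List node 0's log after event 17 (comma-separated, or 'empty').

s

[1] propose(0,'s') → N0(coor t1 [-])
[2] deliver 0→2 → N2(part t1 [-])
[3] deliver 2→0 → ∅
[4] deliver 0→1 → N1(part t1 [-])
[5] deliver 1→0 → N0(coor t1 [s])
[6] deliver 0→2 → N2(part t1 [s])
[7] timeout(0) → N0(coor t2 [s])
[8] deliver 0→2 → N2(part t2 [s])
[9] deliver 2→0 → ∅
[10] crash(2) → N2(✗part t2 [s])
[11] deliver 2→0 → ∅
[12] timeout(0) → N0(coor t3 [s])
[13] recover(2) → N2(part t2 [s])
[14] deliver 0→2 → N2(part t3 [s])
[15] timeout(0) → N0(coor t4 [s])
[16] crash(2) → N2(✗part t3 [s])
[17] deliver 2→1 → ∅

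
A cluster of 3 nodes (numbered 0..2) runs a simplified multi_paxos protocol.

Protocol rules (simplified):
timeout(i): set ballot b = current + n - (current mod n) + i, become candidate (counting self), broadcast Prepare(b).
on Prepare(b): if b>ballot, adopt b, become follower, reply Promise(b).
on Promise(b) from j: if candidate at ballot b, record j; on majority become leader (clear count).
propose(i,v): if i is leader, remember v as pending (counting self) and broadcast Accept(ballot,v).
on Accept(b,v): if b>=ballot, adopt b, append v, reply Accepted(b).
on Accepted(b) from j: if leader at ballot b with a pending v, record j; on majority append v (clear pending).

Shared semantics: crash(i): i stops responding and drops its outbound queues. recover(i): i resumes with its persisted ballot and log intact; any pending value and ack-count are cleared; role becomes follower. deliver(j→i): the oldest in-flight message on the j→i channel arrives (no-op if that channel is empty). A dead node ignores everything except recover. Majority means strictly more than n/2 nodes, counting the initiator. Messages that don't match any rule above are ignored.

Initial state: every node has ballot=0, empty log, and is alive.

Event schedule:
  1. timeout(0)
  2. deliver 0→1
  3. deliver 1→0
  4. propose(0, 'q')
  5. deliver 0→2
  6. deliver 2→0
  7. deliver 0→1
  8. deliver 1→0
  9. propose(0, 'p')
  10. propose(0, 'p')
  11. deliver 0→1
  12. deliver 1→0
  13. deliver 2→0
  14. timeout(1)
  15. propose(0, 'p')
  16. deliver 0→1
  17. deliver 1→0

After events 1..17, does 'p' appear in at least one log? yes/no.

yes

after 1 — timeout(0): n0:cand/b3/[-]
after 2 — deliver 0→1: n1:foll/b3/[-]
after 3 — deliver 1→0: n0:lead/b3/[-]
after 4 — propose(0,'q'): ·
after 5 — deliver 0→2: n2:foll/b3/[-]
after 6 — deliver 2→0: ·
after 7 — deliver 0→1: n1:foll/b3/[q]
after 8 — deliver 1→0: n0:lead/b3/[q]
after 9 — propose(0,'p'): ·
after 10 — propose(0,'p'): ·
after 11 — deliver 0→1: n1:foll/b3/[q,p]
after 12 — deliver 1→0: n0:lead/b3/[q,p]
after 13 — deliver 2→0: ·
after 14 — timeout(1): n1:cand/b7/[q,p]
after 15 — propose(0,'p'): ·
after 16 — deliver 0→1: ·
after 17 — deliver 1→0: n0:foll/b7/[q,p]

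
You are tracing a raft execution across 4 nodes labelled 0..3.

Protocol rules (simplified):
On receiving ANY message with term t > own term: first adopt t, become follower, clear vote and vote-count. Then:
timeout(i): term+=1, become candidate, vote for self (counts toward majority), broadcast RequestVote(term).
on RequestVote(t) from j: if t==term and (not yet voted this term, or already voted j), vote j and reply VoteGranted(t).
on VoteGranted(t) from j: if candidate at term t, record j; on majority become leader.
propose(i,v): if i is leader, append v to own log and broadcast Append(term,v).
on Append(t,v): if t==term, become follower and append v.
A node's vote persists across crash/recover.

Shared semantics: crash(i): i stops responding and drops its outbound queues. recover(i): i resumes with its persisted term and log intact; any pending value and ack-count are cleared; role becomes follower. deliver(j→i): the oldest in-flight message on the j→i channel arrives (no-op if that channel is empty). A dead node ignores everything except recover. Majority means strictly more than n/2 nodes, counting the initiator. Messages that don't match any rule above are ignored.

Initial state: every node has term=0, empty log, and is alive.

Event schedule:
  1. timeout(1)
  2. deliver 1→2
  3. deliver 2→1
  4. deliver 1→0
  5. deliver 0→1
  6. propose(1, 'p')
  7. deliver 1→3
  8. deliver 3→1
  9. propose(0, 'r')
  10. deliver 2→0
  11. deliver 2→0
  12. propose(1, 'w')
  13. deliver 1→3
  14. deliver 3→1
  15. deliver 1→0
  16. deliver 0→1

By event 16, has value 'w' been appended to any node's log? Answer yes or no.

yes

step 1 timeout(1): 1={cand,t=1,log=-}
step 2 deliver 1→2: 2={foll,t=1,log=-}
step 3 deliver 2→1: —
step 4 deliver 1→0: 0={foll,t=1,log=-}
step 5 deliver 0→1: 1={lead,t=1,log=-}
step 6 propose(1,'p'): 1={lead,t=1,log=p}
step 7 deliver 1→3: 3={foll,t=1,log=-}
step 8 deliver 3→1: —
step 9 propose(0,'r'): —
step 10 deliver 2→0: —
step 11 deliver 2→0: —
step 12 propose(1,'w'): 1={lead,t=1,log=p,w}
step 13 deliver 1→3: 3={foll,t=1,log=p}
step 14 deliver 3→1: —
step 15 deliver 1→0: 0={foll,t=1,log=p}
step 16 deliver 0→1: —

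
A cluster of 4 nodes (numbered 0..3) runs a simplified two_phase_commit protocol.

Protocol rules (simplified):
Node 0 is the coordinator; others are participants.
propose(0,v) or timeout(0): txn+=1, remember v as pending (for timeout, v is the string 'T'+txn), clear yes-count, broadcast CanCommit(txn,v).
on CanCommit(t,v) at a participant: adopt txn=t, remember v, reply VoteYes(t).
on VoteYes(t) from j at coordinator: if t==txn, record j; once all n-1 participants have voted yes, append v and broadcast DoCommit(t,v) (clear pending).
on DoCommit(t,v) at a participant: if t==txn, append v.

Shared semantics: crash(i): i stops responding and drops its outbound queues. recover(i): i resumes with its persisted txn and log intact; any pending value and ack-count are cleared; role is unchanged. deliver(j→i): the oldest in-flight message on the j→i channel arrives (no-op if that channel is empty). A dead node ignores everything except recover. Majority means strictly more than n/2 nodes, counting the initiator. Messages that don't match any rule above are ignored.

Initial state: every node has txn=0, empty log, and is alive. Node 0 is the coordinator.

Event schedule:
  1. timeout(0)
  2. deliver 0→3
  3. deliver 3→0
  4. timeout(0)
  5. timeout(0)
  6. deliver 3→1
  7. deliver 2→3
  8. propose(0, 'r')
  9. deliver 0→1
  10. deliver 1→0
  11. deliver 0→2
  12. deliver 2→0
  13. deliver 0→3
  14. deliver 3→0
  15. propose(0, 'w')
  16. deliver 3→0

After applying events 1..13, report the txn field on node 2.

after 1 — timeout(0): n0:coor/t1/[-]
after 2 — deliver 0→3: n3:part/t1/[-]
after 3 — deliver 3→0: ·
after 4 — timeout(0): n0:coor/t2/[-]
after 5 — timeout(0): n0:coor/t3/[-]
after 6 — deliver 3→1: ·
after 7 — deliver 2→3: ·
after 8 — propose(0,'r'): n0:coor/t4/[-]
after 9 — deliver 0→1: n1:part/t1/[-]
after 10 — deliver 1→0: ·
after 11 — deliver 0→2: n2:part/t1/[-]
after 12 — deliver 2→0: ·
after 13 — deliver 0→3: n3:part/t2/[-]

1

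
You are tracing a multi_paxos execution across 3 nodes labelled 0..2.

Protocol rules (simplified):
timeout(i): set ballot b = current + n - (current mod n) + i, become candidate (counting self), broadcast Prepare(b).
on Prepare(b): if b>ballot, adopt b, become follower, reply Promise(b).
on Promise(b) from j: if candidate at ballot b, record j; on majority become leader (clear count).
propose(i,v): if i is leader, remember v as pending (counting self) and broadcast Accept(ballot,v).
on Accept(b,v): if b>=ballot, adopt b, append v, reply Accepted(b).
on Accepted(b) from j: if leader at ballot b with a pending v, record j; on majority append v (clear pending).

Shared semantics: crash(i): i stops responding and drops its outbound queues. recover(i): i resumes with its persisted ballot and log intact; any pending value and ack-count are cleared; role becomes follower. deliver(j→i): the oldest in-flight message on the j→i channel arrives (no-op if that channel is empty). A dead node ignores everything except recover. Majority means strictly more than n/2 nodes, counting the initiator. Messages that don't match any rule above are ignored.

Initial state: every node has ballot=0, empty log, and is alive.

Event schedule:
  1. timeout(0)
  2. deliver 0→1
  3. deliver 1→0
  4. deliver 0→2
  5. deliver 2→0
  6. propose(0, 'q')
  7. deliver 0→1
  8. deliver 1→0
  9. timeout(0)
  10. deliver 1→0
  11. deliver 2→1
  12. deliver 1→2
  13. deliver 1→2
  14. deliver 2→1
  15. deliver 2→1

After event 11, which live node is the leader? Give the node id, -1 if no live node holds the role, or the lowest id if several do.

-1

[1] timeout(0) → N0(cand b3 [-])
[2] deliver 0→1 → N1(foll b3 [-])
[3] deliver 1→0 → N0(lead b3 [-])
[4] deliver 0→2 → N2(foll b3 [-])
[5] deliver 2→0 → ∅
[6] propose(0,'q') → ∅
[7] deliver 0→1 → N1(foll b3 [q])
[8] deliver 1→0 → N0(lead b3 [q])
[9] timeout(0) → N0(cand b6 [q])
[10] deliver 1→0 → ∅
[11] deliver 2→1 → ∅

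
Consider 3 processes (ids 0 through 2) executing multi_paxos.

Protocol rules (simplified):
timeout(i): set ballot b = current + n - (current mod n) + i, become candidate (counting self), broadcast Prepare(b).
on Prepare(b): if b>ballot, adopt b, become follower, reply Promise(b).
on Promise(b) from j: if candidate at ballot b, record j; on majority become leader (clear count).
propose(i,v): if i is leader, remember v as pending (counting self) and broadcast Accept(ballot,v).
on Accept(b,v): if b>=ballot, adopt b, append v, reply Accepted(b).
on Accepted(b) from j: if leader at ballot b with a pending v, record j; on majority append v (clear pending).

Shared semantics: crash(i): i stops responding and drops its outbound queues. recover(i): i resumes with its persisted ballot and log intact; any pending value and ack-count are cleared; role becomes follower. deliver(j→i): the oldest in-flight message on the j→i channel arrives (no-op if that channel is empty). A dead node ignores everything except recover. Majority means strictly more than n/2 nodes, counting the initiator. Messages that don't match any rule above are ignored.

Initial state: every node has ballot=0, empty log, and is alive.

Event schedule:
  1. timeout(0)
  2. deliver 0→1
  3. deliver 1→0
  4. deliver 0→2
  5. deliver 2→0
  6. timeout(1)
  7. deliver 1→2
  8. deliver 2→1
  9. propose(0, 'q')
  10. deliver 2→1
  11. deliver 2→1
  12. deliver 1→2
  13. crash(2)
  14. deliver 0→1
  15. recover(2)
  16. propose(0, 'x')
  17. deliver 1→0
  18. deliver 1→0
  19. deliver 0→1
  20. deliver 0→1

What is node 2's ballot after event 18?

1. timeout(0):  <0:cand b3 ->
2. deliver 0→1:  <1:foll b3 ->
3. deliver 1→0:  <0:lead b3 ->
4. deliver 0→2:  <2:foll b3 ->
5. deliver 2→0:  nop
6. timeout(1):  <1:cand b7 ->
7. deliver 1→2:  <2:foll b7 ->
8. deliver 2→1:  <1:lead b7 ->
9. propose(0,'q'):  nop
10. deliver 2→1:  nop
11. deliver 2→1:  nop
12. deliver 1→2:  nop
13. crash(2):  <2:✗foll b7 ->
14. deliver 0→1:  nop
15. recover(2):  <2:foll b7 ->
16. propose(0,'x'):  nop
17. deliver 1→0:  <0:foll b7 ->
18. deliver 1→0:  nop

7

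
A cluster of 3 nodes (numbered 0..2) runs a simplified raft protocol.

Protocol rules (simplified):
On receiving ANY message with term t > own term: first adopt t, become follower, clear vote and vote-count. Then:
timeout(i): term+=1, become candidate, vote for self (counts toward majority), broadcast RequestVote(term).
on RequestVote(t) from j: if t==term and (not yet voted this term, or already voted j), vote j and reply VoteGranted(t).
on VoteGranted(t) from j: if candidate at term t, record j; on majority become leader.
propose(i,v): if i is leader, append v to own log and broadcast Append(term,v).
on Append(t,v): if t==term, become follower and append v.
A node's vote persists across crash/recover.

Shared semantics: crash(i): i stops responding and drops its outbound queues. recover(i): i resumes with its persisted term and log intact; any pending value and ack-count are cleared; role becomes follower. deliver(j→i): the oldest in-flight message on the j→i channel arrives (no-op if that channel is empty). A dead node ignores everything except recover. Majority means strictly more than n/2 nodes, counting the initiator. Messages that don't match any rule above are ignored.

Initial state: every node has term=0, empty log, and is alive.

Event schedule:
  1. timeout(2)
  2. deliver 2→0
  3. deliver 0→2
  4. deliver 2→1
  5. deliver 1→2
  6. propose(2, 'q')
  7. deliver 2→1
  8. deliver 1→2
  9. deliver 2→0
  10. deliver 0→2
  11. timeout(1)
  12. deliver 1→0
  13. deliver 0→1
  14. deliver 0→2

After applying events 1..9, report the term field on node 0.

[1] timeout(2) → N2(cand t1 [-])
[2] deliver 2→0 → N0(foll t1 [-])
[3] deliver 0→2 → N2(lead t1 [-])
[4] deliver 2→1 → N1(foll t1 [-])
[5] deliver 1→2 → ∅
[6] propose(2,'q') → N2(lead t1 [q])
[7] deliver 2→1 → N1(foll t1 [q])
[8] deliver 1→2 → ∅
[9] deliver 2→0 → N0(foll t1 [q])

1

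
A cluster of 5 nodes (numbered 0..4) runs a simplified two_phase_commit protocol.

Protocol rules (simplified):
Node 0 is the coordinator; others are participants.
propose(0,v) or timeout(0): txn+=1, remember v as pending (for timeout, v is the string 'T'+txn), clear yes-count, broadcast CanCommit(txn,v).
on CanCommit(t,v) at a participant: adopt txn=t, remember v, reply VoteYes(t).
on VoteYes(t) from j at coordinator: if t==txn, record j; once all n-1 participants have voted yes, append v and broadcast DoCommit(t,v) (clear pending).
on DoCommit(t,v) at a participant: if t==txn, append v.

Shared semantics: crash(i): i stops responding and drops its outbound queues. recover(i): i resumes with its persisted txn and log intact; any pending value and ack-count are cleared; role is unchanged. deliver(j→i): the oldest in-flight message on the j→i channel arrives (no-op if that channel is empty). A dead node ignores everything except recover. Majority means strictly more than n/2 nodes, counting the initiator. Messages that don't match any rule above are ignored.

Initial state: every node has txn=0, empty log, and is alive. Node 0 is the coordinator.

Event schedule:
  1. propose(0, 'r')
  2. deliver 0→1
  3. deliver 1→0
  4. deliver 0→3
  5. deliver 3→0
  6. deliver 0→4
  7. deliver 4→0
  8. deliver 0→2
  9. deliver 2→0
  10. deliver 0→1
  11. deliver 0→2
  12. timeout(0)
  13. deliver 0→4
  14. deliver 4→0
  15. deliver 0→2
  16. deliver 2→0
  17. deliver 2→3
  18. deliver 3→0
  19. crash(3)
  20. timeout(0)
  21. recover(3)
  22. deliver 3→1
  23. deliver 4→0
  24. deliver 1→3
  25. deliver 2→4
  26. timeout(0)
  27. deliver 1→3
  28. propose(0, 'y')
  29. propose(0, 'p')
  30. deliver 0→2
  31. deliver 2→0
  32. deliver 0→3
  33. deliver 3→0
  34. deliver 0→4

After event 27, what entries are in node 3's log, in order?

empty

[1] propose(0,'r') → N0(coor t1 [-])
[2] deliver 0→1 → N1(part t1 [-])
[3] deliver 1→0 → ∅
[4] deliver 0→3 → N3(part t1 [-])
[5] deliver 3→0 → ∅
[6] deliver 0→4 → N4(part t1 [-])
[7] deliver 4→0 → ∅
[8] deliver 0→2 → N2(part t1 [-])
[9] deliver 2→0 → N0(coor t1 [r])
[10] deliver 0→1 → N1(part t1 [r])
[11] deliver 0→2 → N2(part t1 [r])
[12] timeout(0) → N0(coor t2 [r])
[13] deliver 0→4 → N4(part t1 [r])
[14] deliver 4→0 → ∅
[15] deliver 0→2 → N2(part t2 [r])
[16] deliver 2→0 → ∅
[17] deliver 2→3 → ∅
[18] deliver 3→0 → ∅
[19] crash(3) → N3(✗part t1 [-])
[20] timeout(0) → N0(coor t3 [r])
[21] recover(3) → N3(part t1 [-])
[22] deliver 3→1 → ∅
[23] deliver 4→0 → ∅
[24] deliver 1→3 → ∅
[25] deliver 2→4 → ∅
[26] timeout(0) → N0(coor t4 [r])
[27] deliver 1→3 → ∅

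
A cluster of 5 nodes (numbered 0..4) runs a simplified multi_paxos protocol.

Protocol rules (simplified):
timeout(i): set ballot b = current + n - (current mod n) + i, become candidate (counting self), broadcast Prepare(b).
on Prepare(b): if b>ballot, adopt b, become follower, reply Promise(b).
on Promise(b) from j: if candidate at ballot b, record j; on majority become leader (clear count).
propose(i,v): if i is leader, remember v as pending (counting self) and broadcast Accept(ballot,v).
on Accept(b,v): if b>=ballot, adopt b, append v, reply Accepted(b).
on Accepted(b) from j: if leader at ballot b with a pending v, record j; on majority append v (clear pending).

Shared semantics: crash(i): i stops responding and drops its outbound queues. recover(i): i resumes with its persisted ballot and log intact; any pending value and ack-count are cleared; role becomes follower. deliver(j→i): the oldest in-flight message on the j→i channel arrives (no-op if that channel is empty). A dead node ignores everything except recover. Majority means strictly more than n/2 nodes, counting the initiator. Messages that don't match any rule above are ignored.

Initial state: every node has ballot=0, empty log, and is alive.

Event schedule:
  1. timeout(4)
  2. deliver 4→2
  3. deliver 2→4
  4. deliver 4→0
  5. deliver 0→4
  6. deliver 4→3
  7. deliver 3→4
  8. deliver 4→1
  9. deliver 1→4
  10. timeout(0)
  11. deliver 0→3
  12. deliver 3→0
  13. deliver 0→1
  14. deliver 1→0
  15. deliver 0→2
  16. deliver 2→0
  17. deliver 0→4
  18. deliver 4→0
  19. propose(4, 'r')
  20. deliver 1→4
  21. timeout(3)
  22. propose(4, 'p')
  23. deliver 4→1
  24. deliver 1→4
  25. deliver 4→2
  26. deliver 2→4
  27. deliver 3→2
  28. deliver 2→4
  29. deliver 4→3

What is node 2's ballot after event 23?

e1 timeout(4): 4[cand,b=9,-]
e2 deliver 4→2: 2[foll,b=9,-]
e3 deliver 2→4: ·
e4 deliver 4→0: 0[foll,b=9,-]
e5 deliver 0→4: 4[lead,b=9,-]
e6 deliver 4→3: 3[foll,b=9,-]
e7 deliver 3→4: ·
e8 deliver 4→1: 1[foll,b=9,-]
e9 deliver 1→4: ·
e10 timeout(0): 0[cand,b=10,-]
e11 deliver 0→3: 3[foll,b=10,-]
e12 deliver 3→0: ·
e13 deliver 0→1: 1[foll,b=10,-]
e14 deliver 1→0: 0[lead,b=10,-]
e15 deliver 0→2: 2[foll,b=10,-]
e16 deliver 2→0: ·
e17 deliver 0→4: 4[foll,b=10,-]
e18 deliver 4→0: ·
e19 propose(4,'r'): ·
e20 deliver 1→4: ·
e21 timeout(3): 3[cand,b=18,-]
e22 propose(4,'p'): ·
e23 deliver 4→1: ·

10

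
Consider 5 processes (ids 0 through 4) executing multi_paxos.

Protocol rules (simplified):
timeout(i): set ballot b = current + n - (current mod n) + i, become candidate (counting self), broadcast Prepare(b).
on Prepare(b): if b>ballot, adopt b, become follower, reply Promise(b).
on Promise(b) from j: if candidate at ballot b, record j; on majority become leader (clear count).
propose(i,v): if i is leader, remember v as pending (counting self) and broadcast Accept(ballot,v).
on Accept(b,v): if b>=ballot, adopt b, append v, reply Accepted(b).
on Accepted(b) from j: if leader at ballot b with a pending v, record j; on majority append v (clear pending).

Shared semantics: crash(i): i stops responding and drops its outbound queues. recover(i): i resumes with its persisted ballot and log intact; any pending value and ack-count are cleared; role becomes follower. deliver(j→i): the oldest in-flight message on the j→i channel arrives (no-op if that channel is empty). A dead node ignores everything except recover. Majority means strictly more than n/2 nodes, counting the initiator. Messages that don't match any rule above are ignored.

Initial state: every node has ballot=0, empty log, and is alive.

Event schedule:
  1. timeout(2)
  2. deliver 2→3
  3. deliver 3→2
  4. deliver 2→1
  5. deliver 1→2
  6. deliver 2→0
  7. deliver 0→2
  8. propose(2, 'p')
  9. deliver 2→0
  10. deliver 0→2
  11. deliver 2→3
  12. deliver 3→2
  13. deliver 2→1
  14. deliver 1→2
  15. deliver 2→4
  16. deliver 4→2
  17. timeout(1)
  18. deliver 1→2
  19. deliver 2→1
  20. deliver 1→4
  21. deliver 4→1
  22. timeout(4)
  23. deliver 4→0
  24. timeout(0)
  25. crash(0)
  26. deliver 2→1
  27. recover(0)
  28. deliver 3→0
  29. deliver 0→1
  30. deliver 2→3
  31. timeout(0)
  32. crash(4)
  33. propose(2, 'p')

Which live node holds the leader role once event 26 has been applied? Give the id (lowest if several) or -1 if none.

[1] timeout(2) → N2(cand b7 [-])
[2] deliver 2→3 → N3(foll b7 [-])
[3] deliver 3→2 → ∅
[4] deliver 2→1 → N1(foll b7 [-])
[5] deliver 1→2 → N2(lead b7 [-])
[6] deliver 2→0 → N0(foll b7 [-])
[7] deliver 0→2 → ∅
[8] propose(2,'p') → ∅
[9] deliver 2→0 → N0(foll b7 [p])
[10] deliver 0→2 → ∅
[11] deliver 2→3 → N3(foll b7 [p])
[12] deliver 3→2 → N2(lead b7 [p])
[13] deliver 2→1 → N1(foll b7 [p])
[14] deliver 1→2 → ∅
[15] deliver 2→4 → N4(foll b7 [-])
[16] deliver 4→2 → ∅
[17] timeout(1) → N1(cand b11 [p])
[18] deliver 1→2 → N2(foll b11 [p])
[19] deliver 2→1 → ∅
[20] deliver 1→4 → N4(foll b11 [-])
[21] deliver 4→1 → N1(lead b11 [p])
[22] timeout(4) → N4(cand b19 [-])
[23] deliver 4→0 → N0(foll b19 [p])
[24] timeout(0) → N0(cand b20 [p])
[25] crash(0) → N0(✗cand b20 [p])
[26] deliver 2→1 → ∅

1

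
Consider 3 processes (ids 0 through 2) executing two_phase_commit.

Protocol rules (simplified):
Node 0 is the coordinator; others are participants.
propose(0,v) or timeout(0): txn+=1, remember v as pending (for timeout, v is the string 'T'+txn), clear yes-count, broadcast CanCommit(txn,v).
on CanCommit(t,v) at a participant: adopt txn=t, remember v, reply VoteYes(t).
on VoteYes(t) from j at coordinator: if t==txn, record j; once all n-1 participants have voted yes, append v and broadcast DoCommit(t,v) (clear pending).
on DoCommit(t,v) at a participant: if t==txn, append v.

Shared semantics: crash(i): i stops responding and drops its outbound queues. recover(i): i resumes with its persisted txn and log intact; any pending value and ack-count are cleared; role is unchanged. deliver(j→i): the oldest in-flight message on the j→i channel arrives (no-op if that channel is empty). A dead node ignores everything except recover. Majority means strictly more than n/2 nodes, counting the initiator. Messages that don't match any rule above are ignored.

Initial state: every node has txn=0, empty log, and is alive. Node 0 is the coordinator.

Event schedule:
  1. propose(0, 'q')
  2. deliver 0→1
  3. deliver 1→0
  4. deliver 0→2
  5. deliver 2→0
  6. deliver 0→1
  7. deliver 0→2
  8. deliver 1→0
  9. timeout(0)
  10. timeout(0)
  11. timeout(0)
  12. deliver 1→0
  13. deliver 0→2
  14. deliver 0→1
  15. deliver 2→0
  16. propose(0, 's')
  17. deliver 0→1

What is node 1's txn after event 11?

1

after 1 — propose(0,'q'): n0:coor/t1/[-]
after 2 — deliver 0→1: n1:part/t1/[-]
after 3 — deliver 1→0: ·
after 4 — deliver 0→2: n2:part/t1/[-]
after 5 — deliver 2→0: n0:coor/t1/[q]
after 6 — deliver 0→1: n1:part/t1/[q]
after 7 — deliver 0→2: n2:part/t1/[q]
after 8 — deliver 1→0: ·
after 9 — timeout(0): n0:coor/t2/[q]
after 10 — timeout(0): n0:coor/t3/[q]
after 11 — timeout(0): n0:coor/t4/[q]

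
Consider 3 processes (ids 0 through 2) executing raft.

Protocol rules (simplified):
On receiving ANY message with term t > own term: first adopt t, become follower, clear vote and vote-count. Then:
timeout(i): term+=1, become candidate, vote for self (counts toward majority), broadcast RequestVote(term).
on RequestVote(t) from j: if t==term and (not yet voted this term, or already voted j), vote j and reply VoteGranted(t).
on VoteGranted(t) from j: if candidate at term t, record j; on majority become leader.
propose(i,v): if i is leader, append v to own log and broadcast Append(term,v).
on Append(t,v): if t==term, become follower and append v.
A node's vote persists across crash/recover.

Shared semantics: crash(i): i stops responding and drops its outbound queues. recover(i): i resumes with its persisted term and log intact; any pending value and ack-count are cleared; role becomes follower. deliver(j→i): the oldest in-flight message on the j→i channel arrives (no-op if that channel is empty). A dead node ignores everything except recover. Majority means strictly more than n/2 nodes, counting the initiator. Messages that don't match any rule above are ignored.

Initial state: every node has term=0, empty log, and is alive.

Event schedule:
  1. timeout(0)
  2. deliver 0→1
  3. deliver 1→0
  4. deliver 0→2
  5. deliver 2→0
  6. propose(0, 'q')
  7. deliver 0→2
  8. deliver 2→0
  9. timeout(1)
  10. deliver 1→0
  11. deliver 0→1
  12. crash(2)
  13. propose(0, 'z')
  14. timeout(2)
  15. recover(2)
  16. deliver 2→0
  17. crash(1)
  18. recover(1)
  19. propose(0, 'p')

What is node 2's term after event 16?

after 1 — timeout(0): n0:cand/t1/[-]
after 2 — deliver 0→1: n1:foll/t1/[-]
after 3 — deliver 1→0: n0:lead/t1/[-]
after 4 — deliver 0→2: n2:foll/t1/[-]
after 5 — deliver 2→0: ·
after 6 — propose(0,'q'): n0:lead/t1/[q]
after 7 — deliver 0→2: n2:foll/t1/[q]
after 8 — deliver 2→0: ·
after 9 — timeout(1): n1:cand/t2/[-]
after 10 — deliver 1→0: n0:foll/t2/[q]
after 11 — deliver 0→1: ·
after 12 — crash(2): n2:✗foll/t1/[q]
after 13 — propose(0,'z'): ·
after 14 — timeout(2): ·
after 15 — recover(2): n2:foll/t1/[q]
after 16 — deliver 2→0: ·

1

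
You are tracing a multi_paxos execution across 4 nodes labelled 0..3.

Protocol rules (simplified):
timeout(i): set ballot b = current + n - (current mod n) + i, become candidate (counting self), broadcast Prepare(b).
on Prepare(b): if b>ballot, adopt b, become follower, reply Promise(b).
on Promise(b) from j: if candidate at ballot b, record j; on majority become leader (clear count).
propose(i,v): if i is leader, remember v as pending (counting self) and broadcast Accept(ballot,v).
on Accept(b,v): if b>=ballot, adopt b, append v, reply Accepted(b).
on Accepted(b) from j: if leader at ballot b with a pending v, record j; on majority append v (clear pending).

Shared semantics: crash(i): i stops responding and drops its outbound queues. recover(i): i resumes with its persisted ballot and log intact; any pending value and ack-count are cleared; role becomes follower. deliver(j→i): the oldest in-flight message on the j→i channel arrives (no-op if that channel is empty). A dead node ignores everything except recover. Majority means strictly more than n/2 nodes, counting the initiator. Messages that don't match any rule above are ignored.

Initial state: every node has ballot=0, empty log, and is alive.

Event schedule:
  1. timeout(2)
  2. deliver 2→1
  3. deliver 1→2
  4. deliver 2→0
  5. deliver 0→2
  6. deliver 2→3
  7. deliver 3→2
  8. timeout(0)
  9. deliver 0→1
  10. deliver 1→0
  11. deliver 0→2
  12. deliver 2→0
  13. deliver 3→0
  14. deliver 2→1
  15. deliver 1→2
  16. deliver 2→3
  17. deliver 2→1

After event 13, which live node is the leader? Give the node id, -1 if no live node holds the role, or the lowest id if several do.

after 1 — timeout(2): n2:cand/b6/[-]
after 2 — deliver 2→1: n1:foll/b6/[-]
after 3 — deliver 1→2: ·
after 4 — deliver 2→0: n0:foll/b6/[-]
after 5 — deliver 0→2: n2:lead/b6/[-]
after 6 — deliver 2→3: n3:foll/b6/[-]
after 7 — deliver 3→2: ·
after 8 — timeout(0): n0:cand/b8/[-]
after 9 — deliver 0→1: n1:foll/b8/[-]
after 10 — deliver 1→0: ·
after 11 — deliver 0→2: n2:foll/b8/[-]
after 12 — deliver 2→0: n0:lead/b8/[-]
after 13 — deliver 3→0: ·

0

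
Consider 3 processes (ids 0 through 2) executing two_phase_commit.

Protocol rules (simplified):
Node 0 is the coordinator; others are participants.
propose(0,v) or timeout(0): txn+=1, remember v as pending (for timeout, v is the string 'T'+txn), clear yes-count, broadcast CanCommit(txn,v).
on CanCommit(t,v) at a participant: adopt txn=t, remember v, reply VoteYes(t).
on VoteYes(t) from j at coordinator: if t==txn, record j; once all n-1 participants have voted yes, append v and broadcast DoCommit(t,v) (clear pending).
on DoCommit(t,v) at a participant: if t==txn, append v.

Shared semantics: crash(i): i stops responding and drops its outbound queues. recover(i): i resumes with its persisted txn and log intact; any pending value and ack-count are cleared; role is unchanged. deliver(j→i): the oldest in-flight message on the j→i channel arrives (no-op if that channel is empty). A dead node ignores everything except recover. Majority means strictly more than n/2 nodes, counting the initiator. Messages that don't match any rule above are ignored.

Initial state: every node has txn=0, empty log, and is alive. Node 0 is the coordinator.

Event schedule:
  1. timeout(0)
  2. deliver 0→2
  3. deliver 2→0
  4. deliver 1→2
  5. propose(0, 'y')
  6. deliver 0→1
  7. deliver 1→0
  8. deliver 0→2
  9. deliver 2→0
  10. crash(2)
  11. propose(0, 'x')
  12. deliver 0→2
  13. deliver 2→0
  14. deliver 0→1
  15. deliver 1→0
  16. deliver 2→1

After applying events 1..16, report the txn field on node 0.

3

after 1 — timeout(0): n0:coor/t1/[-]
after 2 — deliver 0→2: n2:part/t1/[-]
after 3 — deliver 2→0: ·
after 4 — deliver 1→2: ·
after 5 — propose(0,'y'): n0:coor/t2/[-]
after 6 — deliver 0→1: n1:part/t1/[-]
after 7 — deliver 1→0: ·
after 8 — deliver 0→2: n2:part/t2/[-]
after 9 — deliver 2→0: ·
after 10 — crash(2): n2:✗part/t2/[-]
after 11 — propose(0,'x'): n0:coor/t3/[-]
after 12 — deliver 0→2: ·
after 13 — deliver 2→0: ·
after 14 — deliver 0→1: n1:part/t2/[-]
after 15 — deliver 1→0: ·
after 16 — deliver 2→1: ·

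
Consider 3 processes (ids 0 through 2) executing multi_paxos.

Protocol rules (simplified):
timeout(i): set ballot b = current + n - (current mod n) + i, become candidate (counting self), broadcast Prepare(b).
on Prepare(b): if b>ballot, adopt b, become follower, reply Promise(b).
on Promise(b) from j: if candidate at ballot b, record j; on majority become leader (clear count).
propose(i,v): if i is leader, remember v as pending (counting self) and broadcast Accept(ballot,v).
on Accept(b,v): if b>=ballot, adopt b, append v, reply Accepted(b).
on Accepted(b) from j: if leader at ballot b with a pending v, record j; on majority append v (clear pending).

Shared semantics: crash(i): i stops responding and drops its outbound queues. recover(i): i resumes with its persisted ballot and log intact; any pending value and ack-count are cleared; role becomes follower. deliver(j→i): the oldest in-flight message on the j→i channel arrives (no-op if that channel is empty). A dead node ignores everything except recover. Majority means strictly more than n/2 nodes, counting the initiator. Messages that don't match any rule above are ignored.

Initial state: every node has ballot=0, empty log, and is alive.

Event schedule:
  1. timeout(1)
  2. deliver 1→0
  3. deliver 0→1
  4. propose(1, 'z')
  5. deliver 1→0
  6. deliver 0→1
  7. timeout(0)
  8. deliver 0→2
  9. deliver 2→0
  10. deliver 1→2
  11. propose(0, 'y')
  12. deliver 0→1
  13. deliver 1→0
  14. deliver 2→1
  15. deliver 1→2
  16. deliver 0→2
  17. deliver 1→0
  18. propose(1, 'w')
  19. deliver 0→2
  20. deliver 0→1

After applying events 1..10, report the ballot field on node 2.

6

step 1 timeout(1): 1={cand,b=4,log=-}
step 2 deliver 1→0: 0={foll,b=4,log=-}
step 3 deliver 0→1: 1={lead,b=4,log=-}
step 4 propose(1,'z'): —
step 5 deliver 1→0: 0={foll,b=4,log=z}
step 6 deliver 0→1: 1={lead,b=4,log=z}
step 7 timeout(0): 0={cand,b=6,log=z}
step 8 deliver 0→2: 2={foll,b=6,log=-}
step 9 deliver 2→0: 0={lead,b=6,log=z}
step 10 deliver 1→2: —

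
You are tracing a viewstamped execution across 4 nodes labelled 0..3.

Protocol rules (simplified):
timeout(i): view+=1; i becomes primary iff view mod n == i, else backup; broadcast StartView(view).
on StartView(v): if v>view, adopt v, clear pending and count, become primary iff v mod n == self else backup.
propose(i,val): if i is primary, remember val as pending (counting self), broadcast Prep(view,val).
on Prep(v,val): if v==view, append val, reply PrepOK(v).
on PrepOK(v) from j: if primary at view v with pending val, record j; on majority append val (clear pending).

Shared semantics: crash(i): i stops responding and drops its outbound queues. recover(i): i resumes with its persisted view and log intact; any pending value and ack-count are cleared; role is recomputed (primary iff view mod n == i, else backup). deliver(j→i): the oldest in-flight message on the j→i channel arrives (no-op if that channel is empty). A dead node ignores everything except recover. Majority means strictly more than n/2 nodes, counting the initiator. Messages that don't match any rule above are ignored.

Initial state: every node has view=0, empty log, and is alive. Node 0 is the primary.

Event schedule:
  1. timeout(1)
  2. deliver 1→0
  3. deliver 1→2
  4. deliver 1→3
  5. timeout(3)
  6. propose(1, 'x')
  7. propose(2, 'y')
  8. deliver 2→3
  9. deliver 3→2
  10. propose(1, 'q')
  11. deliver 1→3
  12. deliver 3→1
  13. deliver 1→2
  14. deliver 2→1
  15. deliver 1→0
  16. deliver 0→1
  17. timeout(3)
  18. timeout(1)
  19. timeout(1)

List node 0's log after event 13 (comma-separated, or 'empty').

[1] timeout(1) → N1(prim v1 [-])
[2] deliver 1→0 → N0(back v1 [-])
[3] deliver 1→2 → N2(back v1 [-])
[4] deliver 1→3 → N3(back v1 [-])
[5] timeout(3) → N3(back v2 [-])
[6] propose(1,'x') → ∅
[7] propose(2,'y') → ∅
[8] deliver 2→3 → ∅
[9] deliver 3→2 → N2(prim v2 [-])
[10] propose(1,'q') → ∅
[11] deliver 1→3 → ∅
[12] deliver 3→1 → N1(back v2 [-])
[13] deliver 1→2 → ∅

empty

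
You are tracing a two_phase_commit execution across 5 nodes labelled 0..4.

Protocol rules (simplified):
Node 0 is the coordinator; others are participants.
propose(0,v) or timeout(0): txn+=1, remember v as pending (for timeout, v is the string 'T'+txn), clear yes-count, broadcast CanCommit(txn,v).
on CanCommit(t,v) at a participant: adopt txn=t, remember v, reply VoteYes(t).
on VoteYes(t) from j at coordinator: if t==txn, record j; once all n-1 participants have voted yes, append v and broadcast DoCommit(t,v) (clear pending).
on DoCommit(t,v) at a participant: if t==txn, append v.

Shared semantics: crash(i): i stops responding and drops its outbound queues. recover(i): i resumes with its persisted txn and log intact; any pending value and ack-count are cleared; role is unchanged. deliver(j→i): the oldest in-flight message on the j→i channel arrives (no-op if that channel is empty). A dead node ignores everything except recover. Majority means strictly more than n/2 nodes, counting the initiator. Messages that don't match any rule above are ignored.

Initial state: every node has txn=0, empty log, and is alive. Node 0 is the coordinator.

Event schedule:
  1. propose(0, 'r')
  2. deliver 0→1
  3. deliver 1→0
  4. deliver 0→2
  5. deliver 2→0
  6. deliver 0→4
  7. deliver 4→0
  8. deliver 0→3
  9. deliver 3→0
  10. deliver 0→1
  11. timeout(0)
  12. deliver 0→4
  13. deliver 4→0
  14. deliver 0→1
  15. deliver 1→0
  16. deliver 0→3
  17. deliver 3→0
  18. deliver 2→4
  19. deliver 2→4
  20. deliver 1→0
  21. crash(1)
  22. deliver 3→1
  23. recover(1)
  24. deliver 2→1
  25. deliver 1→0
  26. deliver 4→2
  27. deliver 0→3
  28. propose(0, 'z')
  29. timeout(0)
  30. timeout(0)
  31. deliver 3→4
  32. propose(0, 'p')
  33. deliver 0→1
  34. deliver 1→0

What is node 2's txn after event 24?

1. propose(0,'r'):  <0:coor t1 ->
2. deliver 0→1:  <1:part t1 ->
3. deliver 1→0:  nop
4. deliver 0→2:  <2:part t1 ->
5. deliver 2→0:  nop
6. deliver 0→4:  <4:part t1 ->
7. deliver 4→0:  nop
8. deliver 0→3:  <3:part t1 ->
9. deliver 3→0:  <0:coor t1 r>
10. deliver 0→1:  <1:part t1 r>
11. timeout(0):  <0:coor t2 r>
12. deliver 0→4:  <4:part t1 r>
13. deliver 4→0:  nop
14. deliver 0→1:  <1:part t2 r>
15. deliver 1→0:  nop
16. deliver 0→3:  <3:part t1 r>
17. deliver 3→0:  nop
18. deliver 2→4:  nop
19. deliver 2→4:  nop
20. deliver 1→0:  nop
21. crash(1):  <1:✗part t2 r>
22. deliver 3→1:  nop
23. recover(1):  <1:part t2 r>
24. deliver 2→1:  nop

1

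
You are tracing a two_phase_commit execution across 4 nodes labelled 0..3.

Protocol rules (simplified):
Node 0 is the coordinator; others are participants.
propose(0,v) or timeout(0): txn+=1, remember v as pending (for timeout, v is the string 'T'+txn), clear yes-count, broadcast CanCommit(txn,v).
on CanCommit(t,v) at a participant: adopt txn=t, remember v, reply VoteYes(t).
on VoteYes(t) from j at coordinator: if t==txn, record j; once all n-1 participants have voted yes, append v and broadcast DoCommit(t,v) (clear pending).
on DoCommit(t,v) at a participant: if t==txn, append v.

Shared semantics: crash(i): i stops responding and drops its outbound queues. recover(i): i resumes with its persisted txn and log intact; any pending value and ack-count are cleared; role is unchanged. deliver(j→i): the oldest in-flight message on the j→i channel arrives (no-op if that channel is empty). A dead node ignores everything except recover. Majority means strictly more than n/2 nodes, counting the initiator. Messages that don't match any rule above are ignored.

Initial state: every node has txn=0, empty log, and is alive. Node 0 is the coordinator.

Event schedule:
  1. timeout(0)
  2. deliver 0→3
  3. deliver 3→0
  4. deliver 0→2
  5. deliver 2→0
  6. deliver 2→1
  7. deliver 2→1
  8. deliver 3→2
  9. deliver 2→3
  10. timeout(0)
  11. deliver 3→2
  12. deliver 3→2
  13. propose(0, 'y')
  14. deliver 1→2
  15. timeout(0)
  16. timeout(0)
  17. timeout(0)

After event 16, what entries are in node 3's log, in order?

empty

after 1 — timeout(0): n0:coor/t1/[-]
after 2 — deliver 0→3: n3:part/t1/[-]
after 3 — deliver 3→0: ·
after 4 — deliver 0→2: n2:part/t1/[-]
after 5 — deliver 2→0: ·
after 6 — deliver 2→1: ·
after 7 — deliver 2→1: ·
after 8 — deliver 3→2: ·
after 9 — deliver 2→3: ·
after 10 — timeout(0): n0:coor/t2/[-]
after 11 — deliver 3→2: ·
after 12 — deliver 3→2: ·
after 13 — propose(0,'y'): n0:coor/t3/[-]
after 14 — deliver 1→2: ·
after 15 — timeout(0): n0:coor/t4/[-]
after 16 — timeout(0): n0:coor/t5/[-]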